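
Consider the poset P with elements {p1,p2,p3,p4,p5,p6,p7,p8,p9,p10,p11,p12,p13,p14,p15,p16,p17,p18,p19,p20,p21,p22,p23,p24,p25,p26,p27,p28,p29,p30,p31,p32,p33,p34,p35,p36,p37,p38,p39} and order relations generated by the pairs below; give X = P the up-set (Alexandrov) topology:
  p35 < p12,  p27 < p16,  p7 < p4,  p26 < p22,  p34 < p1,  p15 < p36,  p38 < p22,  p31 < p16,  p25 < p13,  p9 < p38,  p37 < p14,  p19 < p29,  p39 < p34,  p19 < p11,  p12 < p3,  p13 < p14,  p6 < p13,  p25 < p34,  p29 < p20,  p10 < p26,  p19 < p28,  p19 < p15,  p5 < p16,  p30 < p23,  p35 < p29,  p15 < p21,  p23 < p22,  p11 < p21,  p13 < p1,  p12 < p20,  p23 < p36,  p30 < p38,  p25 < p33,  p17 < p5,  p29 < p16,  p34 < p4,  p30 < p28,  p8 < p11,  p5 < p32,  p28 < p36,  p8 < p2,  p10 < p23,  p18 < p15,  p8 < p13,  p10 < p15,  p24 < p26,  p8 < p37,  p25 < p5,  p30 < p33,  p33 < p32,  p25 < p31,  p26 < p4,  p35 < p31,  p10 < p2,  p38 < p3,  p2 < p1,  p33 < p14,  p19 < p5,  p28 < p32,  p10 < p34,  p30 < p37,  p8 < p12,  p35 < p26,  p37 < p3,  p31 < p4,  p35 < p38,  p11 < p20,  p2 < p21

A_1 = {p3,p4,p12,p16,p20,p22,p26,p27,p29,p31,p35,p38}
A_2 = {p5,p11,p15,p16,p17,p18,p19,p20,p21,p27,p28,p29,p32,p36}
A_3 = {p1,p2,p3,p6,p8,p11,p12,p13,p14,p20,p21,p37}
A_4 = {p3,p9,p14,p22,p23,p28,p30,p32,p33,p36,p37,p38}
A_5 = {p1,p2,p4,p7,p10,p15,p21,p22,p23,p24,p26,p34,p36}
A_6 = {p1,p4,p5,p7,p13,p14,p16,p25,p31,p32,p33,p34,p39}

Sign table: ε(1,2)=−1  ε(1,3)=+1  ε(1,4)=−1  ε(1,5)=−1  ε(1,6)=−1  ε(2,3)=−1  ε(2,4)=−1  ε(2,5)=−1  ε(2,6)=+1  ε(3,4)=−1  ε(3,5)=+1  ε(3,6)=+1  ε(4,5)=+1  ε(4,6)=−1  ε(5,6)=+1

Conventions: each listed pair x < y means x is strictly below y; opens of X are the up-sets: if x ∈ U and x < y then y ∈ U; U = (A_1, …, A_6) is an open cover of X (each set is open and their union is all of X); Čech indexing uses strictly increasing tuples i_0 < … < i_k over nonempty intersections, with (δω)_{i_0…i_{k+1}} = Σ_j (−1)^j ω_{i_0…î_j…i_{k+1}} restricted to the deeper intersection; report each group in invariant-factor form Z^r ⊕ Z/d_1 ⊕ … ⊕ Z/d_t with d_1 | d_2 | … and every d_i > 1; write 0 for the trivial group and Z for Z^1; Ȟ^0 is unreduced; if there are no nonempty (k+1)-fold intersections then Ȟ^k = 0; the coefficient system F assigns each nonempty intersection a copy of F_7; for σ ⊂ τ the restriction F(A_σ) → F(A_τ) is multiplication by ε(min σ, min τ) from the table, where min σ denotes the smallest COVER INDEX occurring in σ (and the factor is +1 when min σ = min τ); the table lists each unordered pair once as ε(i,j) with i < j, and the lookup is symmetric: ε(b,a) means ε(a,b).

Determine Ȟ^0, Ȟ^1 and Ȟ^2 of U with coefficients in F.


nerve of the cover:
  A12={p16,p20,p27,p29} A13={p3,p12,p20} A14={p3,p22,p38} A15={p4,p22,p26} A16={p4,p16,p31} A23={p11,p20,p21} A24={p28,p32,p36} A25={p15,p21,p36} A26={p5,p16,p32} A34={p3,p14,p37} A35={p1,p2,p21} A36={p1,p13,p14} A45={p22,p23,p36} A46={p14,p32,p33} A56={p1,p4,p7,p34}
  A123={p20} A126={p16} A134={p3} A145={p22} A156={p4} A235={p21} A245={p36} A246={p32} A346={p14} A356={p1}
C dims 6,15,10; δ0: rk_F7 6; δ1: rk_F7 9
Ȟ^0 = (6 − 6) − 0 = 0, so Ȟ^0 ≅ 0
Ȟ^1 = (15 − 9) − 6 = 0, so Ȟ^1 ≅ 0
Ȟ^2 = (10 − 0) − 9 = 1, so Ȟ^2 ≅ Z/7

Ȟ^0 = 0, Ȟ^1 = 0 and Ȟ^2 = Z/7


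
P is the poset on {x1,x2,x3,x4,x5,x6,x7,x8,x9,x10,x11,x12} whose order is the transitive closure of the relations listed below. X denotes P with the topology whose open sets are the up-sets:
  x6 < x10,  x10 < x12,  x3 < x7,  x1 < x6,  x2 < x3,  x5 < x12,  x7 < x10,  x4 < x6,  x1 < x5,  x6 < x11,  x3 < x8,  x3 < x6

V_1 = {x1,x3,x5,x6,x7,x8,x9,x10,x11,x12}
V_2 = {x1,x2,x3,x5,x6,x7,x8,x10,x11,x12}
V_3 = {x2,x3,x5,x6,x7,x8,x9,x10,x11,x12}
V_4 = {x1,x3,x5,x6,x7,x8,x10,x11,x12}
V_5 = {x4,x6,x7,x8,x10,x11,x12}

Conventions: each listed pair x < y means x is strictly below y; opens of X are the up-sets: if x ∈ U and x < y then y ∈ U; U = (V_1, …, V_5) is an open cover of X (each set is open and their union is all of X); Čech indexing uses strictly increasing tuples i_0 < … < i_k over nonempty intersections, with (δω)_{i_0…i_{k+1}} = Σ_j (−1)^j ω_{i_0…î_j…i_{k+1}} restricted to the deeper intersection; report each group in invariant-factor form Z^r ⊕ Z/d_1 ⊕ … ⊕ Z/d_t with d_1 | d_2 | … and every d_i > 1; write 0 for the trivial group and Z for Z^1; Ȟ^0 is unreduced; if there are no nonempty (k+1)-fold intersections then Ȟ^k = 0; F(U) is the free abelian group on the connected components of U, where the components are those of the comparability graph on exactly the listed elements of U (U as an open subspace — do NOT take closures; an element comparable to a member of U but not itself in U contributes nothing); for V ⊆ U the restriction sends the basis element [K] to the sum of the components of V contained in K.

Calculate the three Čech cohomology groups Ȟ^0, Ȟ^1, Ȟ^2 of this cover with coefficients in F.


cover nerve:
  V12={x1,x3,x5,x6,x7,x8,x10,x11,x12} V13={x3,x5,x6,x7,x8,x9,x10,x11,x12} V14={x1,x3,x5,x6,x7,x8,x10,x11,x12} V15={x6,x7,x8,x10,x11,x12} V23={x2,x3,x5,x6,x7,x8,x10,x11,x12} V24={x1,x3,x5,x6,x7,x8,x10,x11,x12} V25={x6,x7,x8,x10,x11,x12} V34={x3,x5,x6,x7,x8,x10,x11,x12} V35={x6,x7,x8,x10,x11,x12} V45={x6,x7,x8,x10,x11,x12}
  V123={x3,x5,x6,x7,x8,x10,x11,x12} V124={x1,x3,x5,x6,x7,x8,x10,x11,x12} V125={x6,x7,x8,x10,x11,x12} V134={x3,x5,x6,x7,x8,x10,x11,x12} V135={x6,x7,x8,x10,x11,x12} V145={x6,x7,x8,x10,x11,x12} V234={x3,x5,x6,x7,x8,x10,x11,x12} V235={x6,x7,x8,x10,x11,x12} V245={x6,x7,x8,x10,x11,x12} V345={x6,x7,x8,x10,x11,x12}
  V1234={x3,x5,x6,x7,x8,x10,x11,x12} V1235={x6,x7,x8,x10,x11,x12} V1245={x6,x7,x8,x10,x11,x12} V1345={x6,x7,x8,x10,x11,x12} V2345={x6,x7,x8,x10,x11,x12}
  V12345={x6,x7,x8,x10,x11,x12}
components per intersection:
  V1: {x1,x3,x5,x6,x7,x8,x10,x11,x12} {x9}
  V2: {x1,x2,x3,x5,x6,x7,x8,x10,x11,x12}
  V3: {x2,x3,x5,x6,x7,x8,x10,x11,x12} {x9}
  V4: {x1,x3,x5,x6,x7,x8,x10,x11,x12}
  V5: {x4,x6,x7,x10,x11,x12} {x8}
  V12: {x1,x3,x5,x6,x7,x8,x10,x11,x12}
  V13: {x3,x5,x6,x7,x8,x10,x11,x12} {x9}
  V14: {x1,x3,x5,x6,x7,x8,x10,x11,x12}
  V15: {x6,x7,x10,x11,x12} {x8}
  V23: {x2,x3,x5,x6,x7,x8,x10,x11,x12}
  V24: {x1,x3,x5,x6,x7,x8,x10,x11,x12}
  V25: {x6,x7,x10,x11,x12} {x8}
  V34: {x3,x5,x6,x7,x8,x10,x11,x12}
  V35: {x6,x7,x10,x11,x12} {x8}
  V45: {x6,x7,x10,x11,x12} {x8}
  V123: {x3,x5,x6,x7,x8,x10,x11,x12}
  V124: {x1,x3,x5,x6,x7,x8,x10,x11,x12}
  V125: {x6,x7,x10,x11,x12} {x8}
  V134: {x3,x5,x6,x7,x8,x10,x11,x12}
  V135: {x6,x7,x10,x11,x12} {x8}
  V145: {x6,x7,x10,x11,x12} {x8}
  V234: {x3,x5,x6,x7,x8,x10,x11,x12}
  V235: {x6,x7,x10,x11,x12} {x8}
  V245: {x6,x7,x10,x11,x12} {x8}
  V345: {x6,x7,x10,x11,x12} {x8}
  V1234: {x3,x5,x6,x7,x8,x10,x11,x12}
  V1235: {x6,x7,x10,x11,x12} {x8}
  V1245: {x6,x7,x10,x11,x12} {x8}
  V1345: {x6,x7,x10,x11,x12} {x8}
  V2345: {x6,x7,x10,x11,x12} {x8}
  V12345: {x6,x7,x10,x11,x12} {x8}
C dims 8,15,16,9; δ0: rk 6, SNF 1^6; δ1: rk 9, SNF 1^9; δ2: rk 7, SNF 1^7
Ȟ^0: (8−6)−0=2 ⇒ Z^2
Ȟ^1: (15−9)−6=0 ⇒ 0
Ȟ^2: (16−7)−9=0 ⇒ 0

Ȟ^0(U;F) ≅ Z^2, Ȟ^1(U;F) ≅ 0, Ȟ^2(U;F) ≅ 0


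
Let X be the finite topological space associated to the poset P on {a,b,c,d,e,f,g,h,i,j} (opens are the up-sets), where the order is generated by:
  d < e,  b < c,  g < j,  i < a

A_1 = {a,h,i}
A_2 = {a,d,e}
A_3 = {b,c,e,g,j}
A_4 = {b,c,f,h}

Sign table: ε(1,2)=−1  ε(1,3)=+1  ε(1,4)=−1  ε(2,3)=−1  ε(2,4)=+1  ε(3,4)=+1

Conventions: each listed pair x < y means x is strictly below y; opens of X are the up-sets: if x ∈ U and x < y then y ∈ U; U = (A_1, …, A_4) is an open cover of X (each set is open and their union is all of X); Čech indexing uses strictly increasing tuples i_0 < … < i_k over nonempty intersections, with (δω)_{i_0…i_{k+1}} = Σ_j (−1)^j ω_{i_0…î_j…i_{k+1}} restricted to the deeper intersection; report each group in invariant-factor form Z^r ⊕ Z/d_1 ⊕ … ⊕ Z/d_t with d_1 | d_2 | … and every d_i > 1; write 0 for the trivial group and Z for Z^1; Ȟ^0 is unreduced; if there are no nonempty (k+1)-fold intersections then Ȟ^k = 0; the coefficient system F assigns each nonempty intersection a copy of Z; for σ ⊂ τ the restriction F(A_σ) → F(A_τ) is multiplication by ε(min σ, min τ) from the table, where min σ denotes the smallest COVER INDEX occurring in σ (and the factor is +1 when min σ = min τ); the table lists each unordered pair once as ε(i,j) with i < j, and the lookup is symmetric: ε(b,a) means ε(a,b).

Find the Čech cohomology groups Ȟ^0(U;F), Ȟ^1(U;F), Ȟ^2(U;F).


nerve simplices:
  A12={a} A14={h} A23={e} A34={b,c}
C dims 4,4; δ0: rk 4, SNF 1^3·2
degree 0: 4−4−0 = 0 → Ȟ^0 ≅ 0
degree 1: 4−0−4 = 0 plus torsion [2] → Ȟ^1 ≅ Z/2
degree 2: 0−0−0 = 0 → Ȟ^2 ≅ 0

Ȟ^0 = 0, Ȟ^1 = Z/2, Ȟ^2 = 0


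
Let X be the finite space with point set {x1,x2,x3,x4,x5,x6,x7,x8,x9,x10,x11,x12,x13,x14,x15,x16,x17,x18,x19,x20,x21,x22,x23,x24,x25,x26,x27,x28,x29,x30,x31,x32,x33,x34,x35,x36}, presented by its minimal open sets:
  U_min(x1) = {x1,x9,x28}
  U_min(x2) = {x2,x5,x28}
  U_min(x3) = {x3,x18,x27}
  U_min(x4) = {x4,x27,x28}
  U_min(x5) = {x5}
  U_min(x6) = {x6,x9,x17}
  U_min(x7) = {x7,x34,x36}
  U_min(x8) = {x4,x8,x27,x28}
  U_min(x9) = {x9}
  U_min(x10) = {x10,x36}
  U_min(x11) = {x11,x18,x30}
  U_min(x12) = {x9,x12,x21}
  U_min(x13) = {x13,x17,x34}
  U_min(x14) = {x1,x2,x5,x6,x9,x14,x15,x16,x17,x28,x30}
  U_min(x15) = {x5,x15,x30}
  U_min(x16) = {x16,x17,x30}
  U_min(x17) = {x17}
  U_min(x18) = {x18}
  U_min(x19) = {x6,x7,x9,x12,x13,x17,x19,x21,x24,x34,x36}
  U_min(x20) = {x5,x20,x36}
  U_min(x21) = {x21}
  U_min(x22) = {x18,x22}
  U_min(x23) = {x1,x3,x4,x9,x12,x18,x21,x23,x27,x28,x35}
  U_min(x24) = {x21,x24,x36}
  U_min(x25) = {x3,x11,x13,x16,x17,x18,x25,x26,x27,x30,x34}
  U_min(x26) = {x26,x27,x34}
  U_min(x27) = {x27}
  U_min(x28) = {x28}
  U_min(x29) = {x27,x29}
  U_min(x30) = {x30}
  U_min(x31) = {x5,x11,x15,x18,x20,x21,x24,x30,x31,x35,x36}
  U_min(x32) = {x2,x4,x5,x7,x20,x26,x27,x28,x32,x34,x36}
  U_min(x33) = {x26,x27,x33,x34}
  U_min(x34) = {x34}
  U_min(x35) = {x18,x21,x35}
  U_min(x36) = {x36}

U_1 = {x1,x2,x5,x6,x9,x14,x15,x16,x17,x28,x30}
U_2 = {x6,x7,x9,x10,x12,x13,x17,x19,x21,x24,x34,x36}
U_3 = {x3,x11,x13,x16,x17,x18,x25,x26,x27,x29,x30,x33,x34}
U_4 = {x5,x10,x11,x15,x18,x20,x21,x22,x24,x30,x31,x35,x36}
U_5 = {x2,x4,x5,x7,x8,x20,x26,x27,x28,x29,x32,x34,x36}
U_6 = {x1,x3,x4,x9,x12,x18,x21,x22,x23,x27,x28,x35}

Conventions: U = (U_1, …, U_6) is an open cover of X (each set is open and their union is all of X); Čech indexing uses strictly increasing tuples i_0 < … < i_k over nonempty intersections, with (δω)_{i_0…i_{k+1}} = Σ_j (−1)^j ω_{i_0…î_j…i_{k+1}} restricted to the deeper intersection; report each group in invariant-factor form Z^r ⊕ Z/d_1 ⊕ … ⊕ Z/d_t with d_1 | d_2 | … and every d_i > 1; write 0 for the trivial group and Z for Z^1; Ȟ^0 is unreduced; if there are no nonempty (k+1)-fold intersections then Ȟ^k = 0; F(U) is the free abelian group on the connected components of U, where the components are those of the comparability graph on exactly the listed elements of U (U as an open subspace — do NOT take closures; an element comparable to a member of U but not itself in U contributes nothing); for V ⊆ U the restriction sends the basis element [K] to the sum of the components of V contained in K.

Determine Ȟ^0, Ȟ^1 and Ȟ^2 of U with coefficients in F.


intersection data:
  U12={x6,x9,x17} U13={x16,x17,x30} U14={x5,x15,x30} U15={x2,x5,x28} U16={x1,x9,x28} U23={x13,x17,x34} U24={x10,x21,x24,x36} U25={x7,x34,x36} U26={x9,x12,x21} U34={x11,x18,x30} U35={x26,x27,x29,x34} U36={x3,x18,x27} U45={x5,x20,x36} U46={x18,x21,x22,x35} U56={x4,x27,x28}
  U123={x17} U126={x9} U134={x30} U145={x5} U156={x28} U235={x34} U245={x36} U246={x21} U346={x18} U356={x27}
components per intersection:
  U1: {x1,x2,x5,x6,x9,x14,x15,x16,x17,x28,x30}
  U2: {x6,x7,x9,x10,x12,x13,x17,x19,x21,x24,x34,x36}
  U3: {x3,x11,x13,x16,x17,x18,x25,x26,x27,x29,x30,x33,x34}
  U4: {x5,x10,x11,x15,x18,x20,x21,x22,x24,x30,x31,x35,x36}
  U5: {x2,x4,x5,x7,x8,x20,x26,x27,x28,x29,x32,x34,x36}
  U6: {x1,x3,x4,x9,x12,x18,x21,x22,x23,x27,x28,x35}
  U12: {x6,x9,x17}
  U13: {x16,x17,x30}
  U14: {x5,x15,x30}
  U15: {x2,x5,x28}
  U16: {x1,x9,x28}
  U23: {x13,x17,x34}
  U24: {x10,x21,x24,x36}
  U25: {x7,x34,x36}
  U26: {x9,x12,x21}
  U34: {x11,x18,x30}
  U35: {x26,x27,x29,x34}
  U36: {x3,x18,x27}
  U45: {x5,x20,x36}
  U46: {x18,x21,x22,x35}
  U56: {x4,x27,x28}
  U123: {x17}
  U126: {x9}
  U134: {x30}
  U145: {x5}
  U156: {x28}
  U235: {x34}
  U245: {x36}
  U246: {x21}
  U346: {x18}
  U356: {x27}
C dims 6,15,10; δ0: rk 5, SNF 1^5; δ1: rk 10, SNF 1^9·2
Ȟ^0 = (6 − 5) − 0 = 1, so Ȟ^0 ≅ Z
Ȟ^1 = (15 − 10) − 5 = 0, so Ȟ^1 ≅ 0
Ȟ^2 = (10 − 0) − 10 = 0 plus torsion [2], so Ȟ^2 ≅ Z/2

Ȟ^0 ≅ Z; Ȟ^1 ≅ 0; Ȟ^2 ≅ Z/2


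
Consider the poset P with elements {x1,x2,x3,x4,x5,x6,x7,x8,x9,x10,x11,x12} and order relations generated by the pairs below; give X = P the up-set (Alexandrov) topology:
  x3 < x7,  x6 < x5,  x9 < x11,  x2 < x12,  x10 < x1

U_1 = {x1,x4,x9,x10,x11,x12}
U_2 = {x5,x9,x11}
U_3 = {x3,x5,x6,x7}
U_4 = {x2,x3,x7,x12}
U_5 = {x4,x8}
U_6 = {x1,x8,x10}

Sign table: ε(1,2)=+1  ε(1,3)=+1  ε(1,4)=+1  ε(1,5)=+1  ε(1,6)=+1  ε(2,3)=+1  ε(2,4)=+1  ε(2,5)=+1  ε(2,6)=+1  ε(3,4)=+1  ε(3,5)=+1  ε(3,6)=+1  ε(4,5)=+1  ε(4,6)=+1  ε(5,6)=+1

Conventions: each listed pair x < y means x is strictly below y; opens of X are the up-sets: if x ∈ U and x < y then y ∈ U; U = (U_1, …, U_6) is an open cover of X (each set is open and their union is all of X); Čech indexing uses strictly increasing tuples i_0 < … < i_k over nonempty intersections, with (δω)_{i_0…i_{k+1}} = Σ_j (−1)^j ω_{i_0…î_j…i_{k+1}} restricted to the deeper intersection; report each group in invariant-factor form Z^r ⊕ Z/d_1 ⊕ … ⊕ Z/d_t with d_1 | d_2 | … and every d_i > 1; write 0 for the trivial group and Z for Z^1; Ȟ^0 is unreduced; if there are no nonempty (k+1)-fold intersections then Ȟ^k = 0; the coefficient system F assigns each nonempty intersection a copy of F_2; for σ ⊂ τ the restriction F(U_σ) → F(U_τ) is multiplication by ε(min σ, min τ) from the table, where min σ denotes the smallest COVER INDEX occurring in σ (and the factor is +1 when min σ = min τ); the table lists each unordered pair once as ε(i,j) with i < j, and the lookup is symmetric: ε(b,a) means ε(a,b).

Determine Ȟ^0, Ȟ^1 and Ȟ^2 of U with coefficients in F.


intersection data:
  U12={x9,x11} U14={x12} U15={x4} U16={x1,x10} U23={x5} U34={x3,x7} U56={x8}
C dims 6,7; δ0: rk_F2 5
Ȟ^0 = (6 − 5) − 0 = 1, so Ȟ^0 ≅ Z/2
Ȟ^1 = (7 − 0) − 5 = 2, so Ȟ^1 ≅ Z/2 ⊕ Z/2
Ȟ^2 = (0 − 0) − 0 = 0, so Ȟ^2 ≅ 0

Ȟ^0(U;F) ≅ Z/2; Ȟ^1(U;F) ≅ Z/2 ⊕ Z/2; Ȟ^2(U;F) ≅ 0


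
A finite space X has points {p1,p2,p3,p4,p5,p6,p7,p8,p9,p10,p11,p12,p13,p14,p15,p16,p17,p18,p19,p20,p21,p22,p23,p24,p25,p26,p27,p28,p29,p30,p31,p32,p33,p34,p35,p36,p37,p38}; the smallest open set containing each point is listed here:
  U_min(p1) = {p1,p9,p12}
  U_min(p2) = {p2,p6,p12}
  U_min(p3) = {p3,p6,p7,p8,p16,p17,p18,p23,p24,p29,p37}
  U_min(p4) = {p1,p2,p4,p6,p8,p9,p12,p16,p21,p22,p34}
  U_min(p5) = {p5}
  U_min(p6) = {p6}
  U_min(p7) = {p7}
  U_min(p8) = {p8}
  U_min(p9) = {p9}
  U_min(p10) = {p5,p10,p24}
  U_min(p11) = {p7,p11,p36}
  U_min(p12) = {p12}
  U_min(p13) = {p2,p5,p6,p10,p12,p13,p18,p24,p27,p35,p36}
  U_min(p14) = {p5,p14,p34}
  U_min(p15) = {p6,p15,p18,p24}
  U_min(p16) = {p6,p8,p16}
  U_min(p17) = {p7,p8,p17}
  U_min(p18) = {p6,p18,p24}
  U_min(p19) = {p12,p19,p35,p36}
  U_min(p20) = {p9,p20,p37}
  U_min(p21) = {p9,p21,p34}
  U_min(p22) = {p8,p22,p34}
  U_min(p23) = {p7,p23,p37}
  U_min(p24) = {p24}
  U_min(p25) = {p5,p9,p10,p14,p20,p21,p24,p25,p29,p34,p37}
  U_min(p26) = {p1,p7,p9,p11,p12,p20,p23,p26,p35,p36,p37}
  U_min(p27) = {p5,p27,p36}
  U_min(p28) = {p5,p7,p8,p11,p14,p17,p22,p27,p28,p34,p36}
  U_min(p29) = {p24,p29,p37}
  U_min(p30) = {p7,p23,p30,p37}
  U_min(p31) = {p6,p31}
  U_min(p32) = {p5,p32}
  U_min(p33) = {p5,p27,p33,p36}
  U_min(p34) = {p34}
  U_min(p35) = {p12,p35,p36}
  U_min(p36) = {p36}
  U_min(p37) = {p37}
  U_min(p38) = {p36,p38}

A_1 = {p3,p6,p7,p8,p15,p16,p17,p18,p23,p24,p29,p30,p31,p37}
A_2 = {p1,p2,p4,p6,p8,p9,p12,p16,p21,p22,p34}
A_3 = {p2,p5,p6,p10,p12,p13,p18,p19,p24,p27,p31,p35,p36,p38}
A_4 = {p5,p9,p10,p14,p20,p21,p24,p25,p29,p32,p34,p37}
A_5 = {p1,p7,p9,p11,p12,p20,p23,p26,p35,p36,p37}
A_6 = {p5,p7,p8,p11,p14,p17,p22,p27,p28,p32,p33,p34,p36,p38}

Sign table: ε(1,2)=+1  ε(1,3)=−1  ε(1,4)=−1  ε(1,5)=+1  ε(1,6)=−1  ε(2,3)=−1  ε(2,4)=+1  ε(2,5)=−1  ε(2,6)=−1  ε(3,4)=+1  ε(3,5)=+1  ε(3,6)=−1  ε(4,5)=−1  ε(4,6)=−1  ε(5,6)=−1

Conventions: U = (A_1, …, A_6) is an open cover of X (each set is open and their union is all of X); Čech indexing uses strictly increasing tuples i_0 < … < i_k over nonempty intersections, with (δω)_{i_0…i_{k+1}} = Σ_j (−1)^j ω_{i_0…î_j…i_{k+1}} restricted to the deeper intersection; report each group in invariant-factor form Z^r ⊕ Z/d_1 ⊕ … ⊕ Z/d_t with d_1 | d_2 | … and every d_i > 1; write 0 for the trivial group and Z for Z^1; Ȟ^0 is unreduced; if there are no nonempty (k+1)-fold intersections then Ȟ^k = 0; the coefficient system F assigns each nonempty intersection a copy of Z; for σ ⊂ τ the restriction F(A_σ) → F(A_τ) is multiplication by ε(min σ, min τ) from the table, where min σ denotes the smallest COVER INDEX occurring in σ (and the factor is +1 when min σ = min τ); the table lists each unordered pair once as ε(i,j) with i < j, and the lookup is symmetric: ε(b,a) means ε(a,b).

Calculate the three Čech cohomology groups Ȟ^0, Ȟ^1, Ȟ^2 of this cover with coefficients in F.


intersection data:
  A12={p6,p8,p16} A13={p6,p18,p24,p31} A14={p24,p29,p37} A15={p7,p23,p37} A16={p7,p8,p17} A23={p2,p6,p12} A24={p9,p21,p34} A25={p1,p9,p12} A26={p8,p22,p34} A34={p5,p10,p24} A35={p12,p35,p36} A36={p5,p27,p36,p38} A45={p9,p20,p37} A46={p5,p14,p32,p34} A56={p7,p11,p36}
  A123={p6} A126={p8} A134={p24} A145={p37} A156={p7} A235={p12} A245={p9} A246={p34} A346={p5} A356={p36}
C dims 6,15,10; δ0: rk 6, SNF 1^5·2; δ1: rk 9, SNF 1^9
Ȟ^0 = (6 − 6) − 0 = 0, so Ȟ^0 ≅ 0
Ȟ^1 = (15 − 9) − 6 = 0 plus torsion [2], so Ȟ^1 ≅ Z/2
Ȟ^2 = (10 − 0) − 9 = 1, so Ȟ^2 ≅ Z

Ȟ^0 ≅ 0, Ȟ^1 ≅ Z/2 and Ȟ^2 ≅ Z


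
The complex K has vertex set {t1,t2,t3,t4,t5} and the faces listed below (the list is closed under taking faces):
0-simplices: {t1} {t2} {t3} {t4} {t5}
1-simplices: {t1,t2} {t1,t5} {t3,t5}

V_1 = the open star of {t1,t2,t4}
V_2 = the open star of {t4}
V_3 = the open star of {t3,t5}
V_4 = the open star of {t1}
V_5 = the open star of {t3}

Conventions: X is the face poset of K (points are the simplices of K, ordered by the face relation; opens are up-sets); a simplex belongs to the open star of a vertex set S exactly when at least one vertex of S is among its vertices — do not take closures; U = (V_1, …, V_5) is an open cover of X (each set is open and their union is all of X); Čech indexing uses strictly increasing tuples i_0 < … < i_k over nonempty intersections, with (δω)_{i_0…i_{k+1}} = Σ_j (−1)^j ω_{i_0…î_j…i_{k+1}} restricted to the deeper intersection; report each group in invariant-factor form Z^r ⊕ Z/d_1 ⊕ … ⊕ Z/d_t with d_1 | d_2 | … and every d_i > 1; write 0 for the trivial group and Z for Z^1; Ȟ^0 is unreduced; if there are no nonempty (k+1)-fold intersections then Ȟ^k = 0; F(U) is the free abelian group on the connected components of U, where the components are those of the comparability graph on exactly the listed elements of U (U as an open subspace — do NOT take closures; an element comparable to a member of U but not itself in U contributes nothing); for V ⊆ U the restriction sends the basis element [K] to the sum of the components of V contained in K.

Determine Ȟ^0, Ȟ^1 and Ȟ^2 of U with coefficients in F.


nonempty intersections:
  V1={{t1},{t2},{t4},{t1,t2},{t1,t5}} V2={{t4}} V3={{t3},{t5},{t1,t5},{t3,t5}} V4={{t1},{t1,t2},{t1,t5}} V5={{t3},{t3,t5}}
  V12={{t4}} V13={{t1,t5}} V14={{t1},{t1,t2},{t1,t5}} V34={{t1,t5}} V35={{t3},{t3,t5}}
  V134={{t1,t5}}
components per intersection:
  V1: {{t1},{t2},{t1,t2},{t1,t5}} {{t4}}
  V2: {{t4}}
  V3: {{t3},{t5},{t1,t5},{t3,t5}}
  V4: {{t1},{t1,t2},{t1,t5}}
  V5: {{t3},{t3,t5}}
  V12: {{t4}}
  V13: {{t1,t5}}
  V14: {{t1},{t1,t2},{t1,t5}}
  V34: {{t1,t5}}
  V35: {{t3},{t3,t5}}
  V134: {{t1,t5}}
C dims 6,5,1; δ0: rk 4, SNF 1^4; δ1: rk 1, SNF 1^1
Ȟ^0: (6−4)−0=2 ⇒ Z^2
Ȟ^1: (5−1)−4=0 ⇒ 0
Ȟ^2: (1−0)−1=0 ⇒ 0

Ȟ^0(U;F) ≅ Z^2, Ȟ^1(U;F) ≅ 0 and Ȟ^2(U;F) ≅ 0


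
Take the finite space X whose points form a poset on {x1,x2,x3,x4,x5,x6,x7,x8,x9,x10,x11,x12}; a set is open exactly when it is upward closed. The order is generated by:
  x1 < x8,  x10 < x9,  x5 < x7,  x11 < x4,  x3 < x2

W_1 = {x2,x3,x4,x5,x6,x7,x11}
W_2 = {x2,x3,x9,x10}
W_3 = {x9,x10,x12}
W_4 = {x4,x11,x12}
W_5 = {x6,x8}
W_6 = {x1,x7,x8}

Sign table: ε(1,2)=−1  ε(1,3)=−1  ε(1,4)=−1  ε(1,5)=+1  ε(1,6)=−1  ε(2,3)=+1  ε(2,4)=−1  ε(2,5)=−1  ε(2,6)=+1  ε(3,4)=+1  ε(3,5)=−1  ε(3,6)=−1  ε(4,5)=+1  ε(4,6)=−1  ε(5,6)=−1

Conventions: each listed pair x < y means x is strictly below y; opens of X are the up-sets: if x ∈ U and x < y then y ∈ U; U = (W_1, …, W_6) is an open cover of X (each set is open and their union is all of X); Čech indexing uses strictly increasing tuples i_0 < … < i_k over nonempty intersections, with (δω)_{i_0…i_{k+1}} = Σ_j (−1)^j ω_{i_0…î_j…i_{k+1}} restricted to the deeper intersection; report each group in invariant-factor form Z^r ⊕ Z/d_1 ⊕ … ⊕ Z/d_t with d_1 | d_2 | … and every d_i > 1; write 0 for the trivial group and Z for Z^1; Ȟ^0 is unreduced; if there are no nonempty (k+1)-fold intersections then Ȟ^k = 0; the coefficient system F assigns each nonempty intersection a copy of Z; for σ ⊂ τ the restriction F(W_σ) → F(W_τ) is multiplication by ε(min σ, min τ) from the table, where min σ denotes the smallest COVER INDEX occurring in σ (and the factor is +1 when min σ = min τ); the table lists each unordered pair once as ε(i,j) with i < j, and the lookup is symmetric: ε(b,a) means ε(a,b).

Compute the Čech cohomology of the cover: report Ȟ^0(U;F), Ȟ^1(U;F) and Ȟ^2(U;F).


Ȟ^0 ≅ Z; Ȟ^1 ≅ Z^2; Ȟ^2 ≅ 0

nonempty intersections:
  W12={x2,x3} W14={x4,x11} W15={x6} W16={x7} W23={x9,x10} W34={x12} W56={x8}
C dims 6,7; δ0: rk 5, SNF 1^5
Ȟ^0: (6−5)−0=1 ⇒ Z
Ȟ^1: (7−0)−5=2 ⇒ Z^2
Ȟ^2: (0−0)−0=0 ⇒ 0


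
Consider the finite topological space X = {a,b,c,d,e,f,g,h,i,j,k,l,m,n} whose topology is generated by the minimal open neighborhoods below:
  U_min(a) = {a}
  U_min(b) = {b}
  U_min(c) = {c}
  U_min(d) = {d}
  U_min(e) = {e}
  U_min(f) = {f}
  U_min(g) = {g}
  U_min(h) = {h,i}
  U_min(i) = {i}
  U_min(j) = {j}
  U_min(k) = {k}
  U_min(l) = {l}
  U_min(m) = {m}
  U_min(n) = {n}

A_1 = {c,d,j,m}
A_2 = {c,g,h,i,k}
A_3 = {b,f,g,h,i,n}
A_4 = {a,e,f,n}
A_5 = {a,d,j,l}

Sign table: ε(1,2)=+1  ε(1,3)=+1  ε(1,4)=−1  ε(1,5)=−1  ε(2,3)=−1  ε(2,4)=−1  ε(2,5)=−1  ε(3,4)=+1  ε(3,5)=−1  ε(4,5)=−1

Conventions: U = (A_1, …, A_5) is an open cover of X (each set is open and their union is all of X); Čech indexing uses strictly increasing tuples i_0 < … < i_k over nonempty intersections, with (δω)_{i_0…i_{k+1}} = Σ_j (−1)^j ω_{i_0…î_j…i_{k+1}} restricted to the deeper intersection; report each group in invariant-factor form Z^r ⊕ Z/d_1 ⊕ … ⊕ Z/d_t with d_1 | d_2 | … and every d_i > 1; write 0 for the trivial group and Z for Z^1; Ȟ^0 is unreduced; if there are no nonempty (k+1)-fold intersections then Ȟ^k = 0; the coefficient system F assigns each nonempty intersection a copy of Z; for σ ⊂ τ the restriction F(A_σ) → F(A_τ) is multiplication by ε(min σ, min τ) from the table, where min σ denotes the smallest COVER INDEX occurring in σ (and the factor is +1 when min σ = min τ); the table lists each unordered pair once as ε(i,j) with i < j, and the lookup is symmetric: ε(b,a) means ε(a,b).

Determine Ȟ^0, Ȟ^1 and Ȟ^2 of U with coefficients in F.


nerve of the cover:
  A12={c} A15={d,j} A23={g,h,i} A34={f,n} A45={a}
C dims 5,5; δ0: rk 5, SNF 1^4·2
Ȟ^0 = (5 − 5) − 0 = 0, so Ȟ^0 ≅ 0
Ȟ^1 = (5 − 0) − 5 = 0 plus torsion [2], so Ȟ^1 ≅ Z/2
Ȟ^2 = (0 − 0) − 0 = 0, so Ȟ^2 ≅ 0

Ȟ^0 ≅ 0; Ȟ^1 ≅ Z/2; Ȟ^2 ≅ 0


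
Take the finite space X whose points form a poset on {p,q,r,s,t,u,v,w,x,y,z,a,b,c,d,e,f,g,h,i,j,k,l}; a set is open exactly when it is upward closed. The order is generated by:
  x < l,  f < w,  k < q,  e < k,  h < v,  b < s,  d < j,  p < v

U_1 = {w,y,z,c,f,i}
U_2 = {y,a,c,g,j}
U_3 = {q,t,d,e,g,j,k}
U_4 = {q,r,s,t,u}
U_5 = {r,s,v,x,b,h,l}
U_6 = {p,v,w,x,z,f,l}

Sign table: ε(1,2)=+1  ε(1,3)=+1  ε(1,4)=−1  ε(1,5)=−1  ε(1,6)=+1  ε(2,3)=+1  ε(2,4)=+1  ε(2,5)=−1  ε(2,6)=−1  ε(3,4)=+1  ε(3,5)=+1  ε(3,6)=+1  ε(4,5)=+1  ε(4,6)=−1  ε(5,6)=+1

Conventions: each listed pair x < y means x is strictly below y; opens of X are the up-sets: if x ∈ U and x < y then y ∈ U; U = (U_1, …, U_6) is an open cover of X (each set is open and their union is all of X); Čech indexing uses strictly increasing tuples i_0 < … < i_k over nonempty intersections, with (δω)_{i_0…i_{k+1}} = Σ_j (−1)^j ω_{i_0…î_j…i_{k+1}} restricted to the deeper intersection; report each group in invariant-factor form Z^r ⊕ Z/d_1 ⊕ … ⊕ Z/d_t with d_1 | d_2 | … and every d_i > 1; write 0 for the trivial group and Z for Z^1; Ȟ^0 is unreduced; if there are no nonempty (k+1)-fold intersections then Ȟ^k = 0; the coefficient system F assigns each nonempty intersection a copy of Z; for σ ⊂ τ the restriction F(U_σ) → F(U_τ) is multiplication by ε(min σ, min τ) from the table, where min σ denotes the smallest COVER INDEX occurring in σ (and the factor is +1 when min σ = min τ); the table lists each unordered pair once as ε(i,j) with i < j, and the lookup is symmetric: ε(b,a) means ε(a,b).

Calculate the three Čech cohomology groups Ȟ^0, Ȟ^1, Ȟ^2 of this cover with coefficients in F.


nonempty overlaps:
  U12={y,c} U16={w,z,f} U23={g,j} U34={q,t} U45={r,s} U56={v,x,l}
C dims 6,6; δ0: rk 5, SNF 1^5
degree 0: 6−5−0 = 1 → Ȟ^0 ≅ Z
degree 1: 6−0−5 = 1 → Ȟ^1 ≅ Z
degree 2: 0−0−0 = 0 → Ȟ^2 ≅ 0

Ȟ^0 = Z,  Ȟ^1 = Z,  Ȟ^2 = 0


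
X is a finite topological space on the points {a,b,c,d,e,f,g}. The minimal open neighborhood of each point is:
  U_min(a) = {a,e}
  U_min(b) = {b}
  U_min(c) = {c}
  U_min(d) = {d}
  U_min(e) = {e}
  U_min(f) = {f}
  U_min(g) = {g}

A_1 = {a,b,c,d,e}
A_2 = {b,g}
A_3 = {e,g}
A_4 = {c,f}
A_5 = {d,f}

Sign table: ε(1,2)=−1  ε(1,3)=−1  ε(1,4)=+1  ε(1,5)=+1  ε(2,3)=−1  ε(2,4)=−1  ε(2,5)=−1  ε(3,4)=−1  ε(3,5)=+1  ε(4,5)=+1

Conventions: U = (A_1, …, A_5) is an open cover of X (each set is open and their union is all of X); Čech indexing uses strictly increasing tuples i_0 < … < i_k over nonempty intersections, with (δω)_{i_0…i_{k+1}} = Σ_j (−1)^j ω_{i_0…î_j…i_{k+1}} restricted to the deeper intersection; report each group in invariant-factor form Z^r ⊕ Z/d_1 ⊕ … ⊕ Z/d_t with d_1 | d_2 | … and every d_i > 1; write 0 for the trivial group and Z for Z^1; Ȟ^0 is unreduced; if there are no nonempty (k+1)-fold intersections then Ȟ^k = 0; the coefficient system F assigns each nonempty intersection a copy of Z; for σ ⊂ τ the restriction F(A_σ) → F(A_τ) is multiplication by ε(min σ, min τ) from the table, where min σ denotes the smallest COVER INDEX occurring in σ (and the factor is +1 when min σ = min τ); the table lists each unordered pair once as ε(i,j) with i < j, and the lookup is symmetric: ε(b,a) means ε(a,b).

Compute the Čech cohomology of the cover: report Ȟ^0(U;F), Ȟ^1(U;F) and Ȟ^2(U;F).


Ȟ^0 ≅ 0, Ȟ^1 ≅ Z ⊕ Z/2 and Ȟ^2 ≅ 0

cover nerve:
  A12={b} A13={e} A14={c} A15={d} A23={g} A45={f}
C dims 5,6; δ0: rk 5, SNF 1^4·2
Ȟ^0: (5−5)−0=0 ⇒ 0
Ȟ^1: (6−0)−5=1 plus torsion [2] ⇒ Z ⊕ Z/2
Ȟ^2: (0−0)−0=0 ⇒ 0


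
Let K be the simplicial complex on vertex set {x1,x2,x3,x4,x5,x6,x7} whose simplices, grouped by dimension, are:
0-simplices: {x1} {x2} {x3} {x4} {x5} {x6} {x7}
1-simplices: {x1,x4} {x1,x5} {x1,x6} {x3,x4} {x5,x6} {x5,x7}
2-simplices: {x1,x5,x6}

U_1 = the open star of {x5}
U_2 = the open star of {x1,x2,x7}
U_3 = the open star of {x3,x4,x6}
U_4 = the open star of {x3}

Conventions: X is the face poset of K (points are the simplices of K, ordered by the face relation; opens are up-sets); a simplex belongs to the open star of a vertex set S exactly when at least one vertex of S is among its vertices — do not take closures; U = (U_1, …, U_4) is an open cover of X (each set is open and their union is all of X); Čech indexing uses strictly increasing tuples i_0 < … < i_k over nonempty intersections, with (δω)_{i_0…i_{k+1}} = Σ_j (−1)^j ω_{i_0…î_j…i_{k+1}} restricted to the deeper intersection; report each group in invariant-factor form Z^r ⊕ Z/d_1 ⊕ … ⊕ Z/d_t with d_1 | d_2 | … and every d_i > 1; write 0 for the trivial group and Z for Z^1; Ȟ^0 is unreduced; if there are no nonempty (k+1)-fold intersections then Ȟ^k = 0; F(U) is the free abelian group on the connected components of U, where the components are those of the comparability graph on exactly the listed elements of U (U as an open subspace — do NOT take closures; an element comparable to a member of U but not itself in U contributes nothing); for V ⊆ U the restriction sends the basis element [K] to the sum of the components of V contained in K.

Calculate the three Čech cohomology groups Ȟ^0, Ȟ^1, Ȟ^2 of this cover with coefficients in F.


intersection data:
  U1={{x5},{x1,x5},{x5,x6},{x5,x7},{x1,x5,x6}} U2={{x1},{x2},{x7},{x1,x4},{x1,x5},{x1,x6},{x5,x7},{x1,x5,x6}} U3={{x3},{x4},{x6},{x1,x4},{x1,x6},{x3,x4},{x5,x6},{x1,x5,x6}} U4={{x3},{x3,x4}}
  U12={{x1,x5},{x5,x7},{x1,x5,x6}} U13={{x5,x6},{x1,x5,x6}} U23={{x1,x4},{x1,x6},{x1,x5,x6}} U34={{x3},{x3,x4}}
  U123={{x1,x5,x6}}
components per intersection:
  U1: {{x5},{x1,x5},{x5,x6},{x5,x7},{x1,x5,x6}}
  U2: {{x1},{x1,x4},{x1,x5},{x1,x6},{x1,x5,x6}} {{x2}} {{x7},{x5,x7}}
  U3: {{x3},{x4},{x1,x4},{x3,x4}} {{x6},{x1,x6},{x5,x6},{x1,x5,x6}}
  U4: {{x3},{x3,x4}}
  U12: {{x1,x5},{x1,x5,x6}} {{x5,x7}}
  U13: {{x5,x6},{x1,x5,x6}}
  U23: {{x1,x4}} {{x1,x6},{x1,x5,x6}}
  U34: {{x3},{x3,x4}}
  U123: {{x1,x5,x6}}
C dims 7,6,1; δ0: rk 5, SNF 1^5; δ1: rk 1, SNF 1^1
Ȟ^0 = (7 − 5) − 0 = 2, so Ȟ^0 ≅ Z^2
Ȟ^1 = (6 − 1) − 5 = 0, so Ȟ^1 ≅ 0
Ȟ^2 = (1 − 0) − 1 = 0, so Ȟ^2 ≅ 0

Ȟ^0 ≅ Z^2; Ȟ^1 ≅ 0; Ȟ^2 ≅ 0


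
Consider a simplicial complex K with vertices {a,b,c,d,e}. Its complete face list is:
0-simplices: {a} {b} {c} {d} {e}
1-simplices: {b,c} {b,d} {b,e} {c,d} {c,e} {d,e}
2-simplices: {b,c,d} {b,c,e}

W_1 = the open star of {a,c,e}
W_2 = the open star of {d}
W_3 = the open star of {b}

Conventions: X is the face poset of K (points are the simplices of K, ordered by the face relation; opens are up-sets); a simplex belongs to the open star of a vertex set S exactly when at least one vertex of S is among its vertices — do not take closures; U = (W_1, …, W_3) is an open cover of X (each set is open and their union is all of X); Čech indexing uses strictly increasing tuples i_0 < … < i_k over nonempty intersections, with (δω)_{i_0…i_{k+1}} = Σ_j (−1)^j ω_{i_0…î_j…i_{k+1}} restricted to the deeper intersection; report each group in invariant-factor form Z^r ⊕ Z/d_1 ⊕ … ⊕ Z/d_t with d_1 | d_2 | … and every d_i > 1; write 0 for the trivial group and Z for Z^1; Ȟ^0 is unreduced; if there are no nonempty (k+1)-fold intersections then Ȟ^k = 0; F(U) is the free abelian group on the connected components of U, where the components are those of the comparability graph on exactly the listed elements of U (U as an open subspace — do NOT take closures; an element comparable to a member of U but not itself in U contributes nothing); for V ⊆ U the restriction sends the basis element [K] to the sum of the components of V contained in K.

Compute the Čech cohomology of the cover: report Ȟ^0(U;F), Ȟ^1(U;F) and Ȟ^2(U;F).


nerve of the cover:
  W1={{a},{c},{e},{b,c},{b,e},{c,d},{c,e},{d,e},{b,c,d},{b,c,e}} W2={{d},{b,d},{c,d},{d,e},{b,c,d}} W3={{b},{b,c},{b,d},{b,e},{b,c,d},{b,c,e}}
  W12={{c,d},{d,e},{b,c,d}} W13={{b,c},{b,e},{b,c,d},{b,c,e}} W23={{b,d},{b,c,d}}
  W123={{b,c,d}}
components per intersection:
  W1: {{a}} {{c},{e},{b,c},{b,e},{c,d},{c,e},{d,e},{b,c,d},{b,c,e}}
  W2: {{d},{b,d},{c,d},{d,e},{b,c,d}}
  W3: {{b},{b,c},{b,d},{b,e},{b,c,d},{b,c,e}}
  W12: {{c,d},{b,c,d}} {{d,e}}
  W13: {{b,c},{b,e},{b,c,d},{b,c,e}}
  W23: {{b,d},{b,c,d}}
  W123: {{b,c,d}}
C dims 4,4,1; δ0: rk 2, SNF 1^2; δ1: rk 1, SNF 1^1
Ȟ^0 = (4 − 2) − 0 = 2, so Ȟ^0 ≅ Z^2
Ȟ^1 = (4 − 1) − 2 = 1, so Ȟ^1 ≅ Z
Ȟ^2 = (1 − 0) − 1 = 0, so Ȟ^2 ≅ 0

Ȟ^0 ≅ Z^2; Ȟ^1 ≅ Z; Ȟ^2 ≅ 0


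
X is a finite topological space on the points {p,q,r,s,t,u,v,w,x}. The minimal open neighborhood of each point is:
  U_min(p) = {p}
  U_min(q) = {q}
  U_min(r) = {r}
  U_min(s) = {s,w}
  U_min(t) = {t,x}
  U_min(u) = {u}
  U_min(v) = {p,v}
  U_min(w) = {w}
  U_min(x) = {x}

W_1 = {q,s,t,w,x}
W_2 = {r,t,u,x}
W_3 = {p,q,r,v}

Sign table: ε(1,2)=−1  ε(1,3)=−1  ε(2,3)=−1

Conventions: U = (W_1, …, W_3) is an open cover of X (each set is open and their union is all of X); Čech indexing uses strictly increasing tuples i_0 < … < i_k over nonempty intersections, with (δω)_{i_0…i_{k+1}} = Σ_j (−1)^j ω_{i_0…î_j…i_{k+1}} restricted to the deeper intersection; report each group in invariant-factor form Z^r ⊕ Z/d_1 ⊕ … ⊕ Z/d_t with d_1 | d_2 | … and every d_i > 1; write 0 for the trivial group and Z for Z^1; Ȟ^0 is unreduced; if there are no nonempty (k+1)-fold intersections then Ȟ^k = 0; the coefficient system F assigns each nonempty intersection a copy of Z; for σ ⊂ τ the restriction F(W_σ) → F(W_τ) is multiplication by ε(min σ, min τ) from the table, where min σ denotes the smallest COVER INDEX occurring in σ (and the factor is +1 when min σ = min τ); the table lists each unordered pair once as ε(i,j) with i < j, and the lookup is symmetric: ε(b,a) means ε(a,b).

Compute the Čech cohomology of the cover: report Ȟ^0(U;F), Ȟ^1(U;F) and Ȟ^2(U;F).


Ȟ^0 = 0, Ȟ^1 = Z/2, Ȟ^2 = 0

nerve of the cover:
  W12={t,x} W13={q} W23={r}
C dims 3,3; δ0: rk 3, SNF 1^2·2
Ȟ^0 = (3 − 3) − 0 = 0, so Ȟ^0 ≅ 0
Ȟ^1 = (3 − 0) − 3 = 0 plus torsion [2], so Ȟ^1 ≅ Z/2
Ȟ^2 = (0 − 0) − 0 = 0, so Ȟ^2 ≅ 0


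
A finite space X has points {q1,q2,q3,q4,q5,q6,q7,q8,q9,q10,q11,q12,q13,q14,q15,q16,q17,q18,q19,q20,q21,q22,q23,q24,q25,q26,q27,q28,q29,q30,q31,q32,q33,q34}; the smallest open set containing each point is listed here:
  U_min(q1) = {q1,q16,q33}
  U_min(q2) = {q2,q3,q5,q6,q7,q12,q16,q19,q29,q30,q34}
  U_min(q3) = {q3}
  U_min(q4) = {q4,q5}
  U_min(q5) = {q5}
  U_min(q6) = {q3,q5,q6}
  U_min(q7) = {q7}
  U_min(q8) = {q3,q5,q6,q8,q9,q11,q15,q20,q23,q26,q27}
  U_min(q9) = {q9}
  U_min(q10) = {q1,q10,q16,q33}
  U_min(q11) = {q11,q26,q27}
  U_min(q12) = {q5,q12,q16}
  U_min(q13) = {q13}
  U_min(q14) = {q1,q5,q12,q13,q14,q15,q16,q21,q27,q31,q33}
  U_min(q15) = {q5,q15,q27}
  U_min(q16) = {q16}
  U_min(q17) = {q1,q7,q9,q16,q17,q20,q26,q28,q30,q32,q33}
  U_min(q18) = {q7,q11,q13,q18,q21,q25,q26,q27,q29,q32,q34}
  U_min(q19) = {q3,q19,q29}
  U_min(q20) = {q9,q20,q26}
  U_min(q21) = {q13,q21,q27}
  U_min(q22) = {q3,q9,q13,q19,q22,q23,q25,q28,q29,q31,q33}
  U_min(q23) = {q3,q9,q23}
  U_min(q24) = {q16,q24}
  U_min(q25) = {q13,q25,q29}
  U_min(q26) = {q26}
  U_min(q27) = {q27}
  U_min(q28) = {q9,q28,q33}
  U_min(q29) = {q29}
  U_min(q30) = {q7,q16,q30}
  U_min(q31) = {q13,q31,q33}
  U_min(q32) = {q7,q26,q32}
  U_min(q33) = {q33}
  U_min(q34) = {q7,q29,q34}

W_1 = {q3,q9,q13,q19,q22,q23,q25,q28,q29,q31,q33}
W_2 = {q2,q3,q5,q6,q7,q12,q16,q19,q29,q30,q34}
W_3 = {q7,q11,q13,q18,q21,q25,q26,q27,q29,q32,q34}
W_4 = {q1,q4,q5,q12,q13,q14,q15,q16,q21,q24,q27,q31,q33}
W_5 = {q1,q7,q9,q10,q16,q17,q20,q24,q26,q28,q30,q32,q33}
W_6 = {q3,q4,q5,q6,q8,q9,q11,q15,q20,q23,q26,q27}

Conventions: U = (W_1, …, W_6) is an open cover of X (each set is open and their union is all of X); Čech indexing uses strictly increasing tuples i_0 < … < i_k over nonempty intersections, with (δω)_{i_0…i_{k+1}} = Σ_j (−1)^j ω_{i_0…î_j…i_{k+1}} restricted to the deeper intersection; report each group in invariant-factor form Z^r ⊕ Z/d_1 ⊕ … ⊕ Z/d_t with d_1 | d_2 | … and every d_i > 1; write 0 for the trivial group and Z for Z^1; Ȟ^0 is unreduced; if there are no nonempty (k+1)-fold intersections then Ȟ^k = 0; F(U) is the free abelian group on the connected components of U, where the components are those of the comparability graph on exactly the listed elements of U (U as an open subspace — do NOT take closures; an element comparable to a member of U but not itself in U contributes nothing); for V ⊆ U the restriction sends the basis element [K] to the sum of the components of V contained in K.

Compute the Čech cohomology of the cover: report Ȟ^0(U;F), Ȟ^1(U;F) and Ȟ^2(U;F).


Ȟ^0 ≅ Z, Ȟ^1 ≅ 0 and Ȟ^2 ≅ Z/2

intersection data:
  W12={q3,q19,q29} W13={q13,q25,q29} W14={q13,q31,q33} W15={q9,q28,q33} W16={q3,q9,q23} W23={q7,q29,q34} W24={q5,q12,q16} W25={q7,q16,q30} W26={q3,q5,q6} W34={q13,q21,q27} W35={q7,q26,q32} W36={q11,q26,q27} W45={q1,q16,q24,q33} W46={q4,q5,q15,q27} W56={q9,q20,q26}
  W123={q29} W126={q3} W134={q13} W145={q33} W156={q9} W235={q7} W245={q16} W246={q5} W346={q27} W356={q26}
components per intersection:
  W1: {q3,q9,q13,q19,q22,q23,q25,q28,q29,q31,q33}
  W2: {q2,q3,q5,q6,q7,q12,q16,q19,q29,q30,q34}
  W3: {q7,q11,q13,q18,q21,q25,q26,q27,q29,q32,q34}
  W4: {q1,q4,q5,q12,q13,q14,q15,q16,q21,q24,q27,q31,q33}
  W5: {q1,q7,q9,q10,q16,q17,q20,q24,q26,q28,q30,q32,q33}
  W6: {q3,q4,q5,q6,q8,q9,q11,q15,q20,q23,q26,q27}
  W12: {q3,q19,q29}
  W13: {q13,q25,q29}
  W14: {q13,q31,q33}
  W15: {q9,q28,q33}
  W16: {q3,q9,q23}
  W23: {q7,q29,q34}
  W24: {q5,q12,q16}
  W25: {q7,q16,q30}
  W26: {q3,q5,q6}
  W34: {q13,q21,q27}
  W35: {q7,q26,q32}
  W36: {q11,q26,q27}
  W45: {q1,q16,q24,q33}
  W46: {q4,q5,q15,q27}
  W56: {q9,q20,q26}
  W123: {q29}
  W126: {q3}
  W134: {q13}
  W145: {q33}
  W156: {q9}
  W235: {q7}
  W245: {q16}
  W246: {q5}
  W346: {q27}
  W356: {q26}
C dims 6,15,10; δ0: rk 5, SNF 1^5; δ1: rk 10, SNF 1^9·2
Ȟ^0 = (6 − 5) − 0 = 1, so Ȟ^0 ≅ Z
Ȟ^1 = (15 − 10) − 5 = 0, so Ȟ^1 ≅ 0
Ȟ^2 = (10 − 0) − 10 = 0 plus torsion [2], so Ȟ^2 ≅ Z/2


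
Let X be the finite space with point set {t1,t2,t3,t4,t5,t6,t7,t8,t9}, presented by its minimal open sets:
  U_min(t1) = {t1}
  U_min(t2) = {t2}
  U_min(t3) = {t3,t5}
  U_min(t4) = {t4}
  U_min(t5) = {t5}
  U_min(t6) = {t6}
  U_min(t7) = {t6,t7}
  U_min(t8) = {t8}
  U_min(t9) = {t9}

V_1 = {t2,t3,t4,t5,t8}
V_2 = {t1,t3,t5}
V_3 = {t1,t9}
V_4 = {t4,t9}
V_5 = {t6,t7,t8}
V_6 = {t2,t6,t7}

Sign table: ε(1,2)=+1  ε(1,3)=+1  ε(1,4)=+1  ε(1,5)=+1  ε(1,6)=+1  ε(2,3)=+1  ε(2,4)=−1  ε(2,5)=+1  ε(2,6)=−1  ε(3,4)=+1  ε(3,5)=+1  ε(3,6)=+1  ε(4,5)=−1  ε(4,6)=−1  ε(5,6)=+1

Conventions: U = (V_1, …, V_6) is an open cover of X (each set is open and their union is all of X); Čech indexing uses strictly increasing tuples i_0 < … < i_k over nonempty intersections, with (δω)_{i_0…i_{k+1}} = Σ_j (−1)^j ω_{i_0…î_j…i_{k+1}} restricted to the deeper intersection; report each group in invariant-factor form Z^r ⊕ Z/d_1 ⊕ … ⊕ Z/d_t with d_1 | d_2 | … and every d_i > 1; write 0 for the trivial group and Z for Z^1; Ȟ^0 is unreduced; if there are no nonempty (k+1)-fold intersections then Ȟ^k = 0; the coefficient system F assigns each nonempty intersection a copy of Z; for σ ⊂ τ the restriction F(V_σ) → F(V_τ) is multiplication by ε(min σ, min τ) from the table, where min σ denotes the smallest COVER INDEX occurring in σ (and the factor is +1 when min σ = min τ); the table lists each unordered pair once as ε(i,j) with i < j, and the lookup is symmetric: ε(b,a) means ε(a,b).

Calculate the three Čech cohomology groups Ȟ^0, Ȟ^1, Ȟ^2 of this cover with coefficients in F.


Ȟ^0 ≅ Z; Ȟ^1 ≅ Z^2; Ȟ^2 ≅ 0

intersection data:
  V12={t3,t5} V14={t4} V15={t8} V16={t2} V23={t1} V34={t9} V56={t6,t7}
C dims 6,7; δ0: rk 5, SNF 1^5
Ȟ^0 = (6 − 5) − 0 = 1, so Ȟ^0 ≅ Z
Ȟ^1 = (7 − 0) − 5 = 2, so Ȟ^1 ≅ Z^2
Ȟ^2 = (0 − 0) − 0 = 0, so Ȟ^2 ≅ 0
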